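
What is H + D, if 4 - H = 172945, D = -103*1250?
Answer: -301691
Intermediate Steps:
D = -128750
H = -172941 (H = 4 - 1*172945 = 4 - 172945 = -172941)
H + D = -172941 - 128750 = -301691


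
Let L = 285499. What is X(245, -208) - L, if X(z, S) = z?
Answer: -285254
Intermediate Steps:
X(245, -208) - L = 245 - 1*285499 = 245 - 285499 = -285254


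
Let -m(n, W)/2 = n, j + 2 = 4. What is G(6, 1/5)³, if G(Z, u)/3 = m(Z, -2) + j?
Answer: -27000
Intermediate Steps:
j = 2 (j = -2 + 4 = 2)
m(n, W) = -2*n
G(Z, u) = 6 - 6*Z (G(Z, u) = 3*(-2*Z + 2) = 3*(2 - 2*Z) = 6 - 6*Z)
G(6, 1/5)³ = (6 - 6*6)³ = (6 - 36)³ = (-30)³ = -27000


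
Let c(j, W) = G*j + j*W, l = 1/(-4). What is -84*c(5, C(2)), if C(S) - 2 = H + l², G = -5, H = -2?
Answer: 8295/4 ≈ 2073.8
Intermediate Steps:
l = -¼ (l = 1*(-¼) = -¼ ≈ -0.25000)
C(S) = 1/16 (C(S) = 2 + (-2 + (-¼)²) = 2 + (-2 + 1/16) = 2 - 31/16 = 1/16)
c(j, W) = -5*j + W*j (c(j, W) = -5*j + j*W = -5*j + W*j)
-84*c(5, C(2)) = -420*(-5 + 1/16) = -420*(-79)/16 = -84*(-395/16) = 8295/4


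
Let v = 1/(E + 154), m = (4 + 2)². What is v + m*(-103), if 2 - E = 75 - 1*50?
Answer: -485747/131 ≈ -3708.0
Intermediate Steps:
E = -23 (E = 2 - (75 - 1*50) = 2 - (75 - 50) = 2 - 1*25 = 2 - 25 = -23)
m = 36 (m = 6² = 36)
v = 1/131 (v = 1/(-23 + 154) = 1/131 ≈ 0.0076336)
v + m*(-103) = 1/131 + 36*(-103) = 1/131 - 3708 = -485747/131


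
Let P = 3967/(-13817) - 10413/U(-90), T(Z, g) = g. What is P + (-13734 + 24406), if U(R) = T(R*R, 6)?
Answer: 246943307/27634 ≈ 8936.2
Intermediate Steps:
U(R) = 6
P = -47966741/27634 (P = 3967/(-13817) - 10413/6 = 3967*(-1/13817) - 10413*⅙ = -3967/13817 - 3471/2 = -47966741/27634 ≈ -1735.8)
P + (-13734 + 24406) = -47966741/27634 + (-13734 + 24406) = -47966741/27634 + 10672 = 246943307/27634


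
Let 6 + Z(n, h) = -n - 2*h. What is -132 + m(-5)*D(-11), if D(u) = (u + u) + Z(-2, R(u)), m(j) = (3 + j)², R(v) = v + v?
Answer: -60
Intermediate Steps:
R(v) = 2*v
Z(n, h) = -6 - n - 2*h (Z(n, h) = -6 + (-n - 2*h) = -6 - n - 2*h)
D(u) = -4 - 2*u (D(u) = (u + u) + (-6 - 1*(-2) - 4*u) = 2*u + (-6 + 2 - 4*u) = 2*u + (-4 - 4*u) = -4 - 2*u)
-132 + m(-5)*D(-11) = -132 + (3 - 5)²*(-4 - 2*(-11)) = -132 + (-2)²*(-4 + 22) = -132 + 4*18 = -132 + 72 = -60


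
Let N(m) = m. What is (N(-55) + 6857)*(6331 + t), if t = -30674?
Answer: -165581086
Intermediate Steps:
(N(-55) + 6857)*(6331 + t) = (-55 + 6857)*(6331 - 30674) = 6802*(-24343) = -165581086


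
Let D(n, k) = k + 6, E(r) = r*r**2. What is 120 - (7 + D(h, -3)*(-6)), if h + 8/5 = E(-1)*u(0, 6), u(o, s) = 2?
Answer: 131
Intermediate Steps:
E(r) = r**3
h = -18/5 (h = -8/5 + (-1)**3*2 = -8/5 - 1*2 = -8/5 - 2 = -18/5 ≈ -3.6000)
D(n, k) = 6 + k
120 - (7 + D(h, -3)*(-6)) = 120 - (7 + (6 - 3)*(-6)) = 120 - (7 + 3*(-6)) = 120 - (7 - 18) = 120 - 1*(-11) = 120 + 11 = 131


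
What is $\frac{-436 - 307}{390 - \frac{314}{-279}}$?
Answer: $- \frac{207297}{109124} \approx -1.8996$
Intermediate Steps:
$\frac{-436 - 307}{390 - \frac{314}{-279}} = - \frac{743}{390 - - \frac{314}{279}} = - \frac{743}{390 + \frac{314}{279}} = - \frac{743}{\frac{109124}{279}} = \left(-743\right) \frac{279}{109124} = - \frac{207297}{109124}$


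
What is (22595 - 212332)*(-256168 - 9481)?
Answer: 50403444313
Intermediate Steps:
(22595 - 212332)*(-256168 - 9481) = -189737*(-265649) = 50403444313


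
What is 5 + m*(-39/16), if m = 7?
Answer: -193/16 ≈ -12.063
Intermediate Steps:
5 + m*(-39/16) = 5 + 7*(-39/16) = 5 - 273/16 = -193/16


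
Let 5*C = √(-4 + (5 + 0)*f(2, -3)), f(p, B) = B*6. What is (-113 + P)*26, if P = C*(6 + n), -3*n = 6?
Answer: -2938 + 104*I*√94/5 ≈ -2938.0 + 201.66*I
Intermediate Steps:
n = -2 (n = -⅓*6 = -2)
f(p, B) = 6*B
C = I*√94/5 (C = √(-4 + (5 + 0)*(6*(-3)))/5 = √(-4 + 5*(-18))/5 = √(-4 - 90)/5 = √(-94)/5 = (I*√94)/5 = I*√94/5 ≈ 1.9391*I)
P = 4*I*√94/5 (P = (I*√94/5)*(6 - 2) = (I*√94/5)*4 = 4*I*√94/5 ≈ 7.7563*I)
(-113 + P)*26 = (-113 + 4*I*√94/5)*26 = -2938 + 104*I*√94/5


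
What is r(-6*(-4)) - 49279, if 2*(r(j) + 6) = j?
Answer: -49273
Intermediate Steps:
r(j) = -6 + j/2
r(-6*(-4)) - 49279 = (-6 + (-6*(-4))/2) - 49279 = (-6 + (½)*24) - 49279 = (-6 + 12) - 49279 = 6 - 49279 = -49273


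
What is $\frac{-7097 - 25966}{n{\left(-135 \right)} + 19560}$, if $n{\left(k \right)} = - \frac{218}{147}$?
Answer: $- \frac{4860261}{2875102} \approx -1.6905$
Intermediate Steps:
$n{\left(k \right)} = - \frac{218}{147}$ ($n{\left(k \right)} = \left(-218\right) \frac{1}{147} = - \frac{218}{147}$)
$\frac{-7097 - 25966}{n{\left(-135 \right)} + 19560} = \frac{-7097 - 25966}{- \frac{218}{147} + 19560} = - \frac{33063}{\frac{2875102}{147}} = \left(-33063\right) \frac{147}{2875102} = - \frac{4860261}{2875102}$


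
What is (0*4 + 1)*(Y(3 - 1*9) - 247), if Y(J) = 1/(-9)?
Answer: -2224/9 ≈ -247.11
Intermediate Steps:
Y(J) = -⅑
(0*4 + 1)*(Y(3 - 1*9) - 247) = (0*4 + 1)*(-⅑ - 247) = (0 + 1)*(-2224/9) = 1*(-2224/9) = -2224/9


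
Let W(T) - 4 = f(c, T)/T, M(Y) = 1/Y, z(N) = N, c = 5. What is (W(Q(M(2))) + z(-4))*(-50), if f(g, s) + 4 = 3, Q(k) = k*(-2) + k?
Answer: -100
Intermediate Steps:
M(Y) = 1/Y
Q(k) = -k (Q(k) = -2*k + k = -k)
f(g, s) = -1 (f(g, s) = -4 + 3 = -1)
W(T) = 4 - 1/T
(W(Q(M(2))) + z(-4))*(-50) = ((4 - 1/((-1/2))) - 4)*(-50) = ((4 - 1/((-1*½))) - 4)*(-50) = ((4 - 1/(-½)) - 4)*(-50) = ((4 - 1*(-2)) - 4)*(-50) = ((4 + 2) - 4)*(-50) = (6 - 4)*(-50) = 2*(-50) = -100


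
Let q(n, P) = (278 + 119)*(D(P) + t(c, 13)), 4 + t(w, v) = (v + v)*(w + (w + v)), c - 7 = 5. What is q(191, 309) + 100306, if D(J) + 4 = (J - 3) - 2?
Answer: 599732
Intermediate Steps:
c = 12 (c = 7 + 5 = 12)
t(w, v) = -4 + 2*v*(v + 2*w) (t(w, v) = -4 + (v + v)*(w + (w + v)) = -4 + (2*v)*(w + (v + w)) = -4 + (2*v)*(v + 2*w) = -4 + 2*v*(v + 2*w))
D(J) = -9 + J (D(J) = -4 + ((J - 3) - 2) = -4 + ((-3 + J) - 2) = -4 + (-5 + J) = -9 + J)
q(n, P) = 376753 + 397*P (q(n, P) = (278 + 119)*((-9 + P) + (-4 + 2*13² + 4*13*12)) = 397*((-9 + P) + (-4 + 2*169 + 624)) = 397*((-9 + P) + (-4 + 338 + 624)) = 397*((-9 + P) + 958) = 397*(949 + P) = 376753 + 397*P)
q(191, 309) + 100306 = (376753 + 397*309) + 100306 = (376753 + 122673) + 100306 = 499426 + 100306 = 599732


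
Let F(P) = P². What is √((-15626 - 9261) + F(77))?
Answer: I*√18958 ≈ 137.69*I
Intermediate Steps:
√((-15626 - 9261) + F(77)) = √((-15626 - 9261) + 77²) = √(-24887 + 5929) = √(-18958) = I*√18958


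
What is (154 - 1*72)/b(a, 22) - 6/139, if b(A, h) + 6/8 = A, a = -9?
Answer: -45826/5421 ≈ -8.4534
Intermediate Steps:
b(A, h) = -¾ + A
(154 - 1*72)/b(a, 22) - 6/139 = (154 - 1*72)/(-¾ - 9) - 6/139 = (154 - 72)/(-39/4) - 6*1/139 = 82*(-4/39) - 6/139 = -328/39 - 6/139 = -45826/5421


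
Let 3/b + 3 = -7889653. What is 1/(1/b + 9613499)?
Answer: 3/20950841 ≈ 1.4319e-7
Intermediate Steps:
b = -3/7889656 (b = 3/(-3 - 7889653) = 3/(-7889656) = 3*(-1/7889656) = -3/7889656 ≈ -3.8024e-7)
1/(1/b + 9613499) = 1/(1/(-3/7889656) + 9613499) = 1/(-7889656/3 + 9613499) = 1/(20950841/3) = 3/20950841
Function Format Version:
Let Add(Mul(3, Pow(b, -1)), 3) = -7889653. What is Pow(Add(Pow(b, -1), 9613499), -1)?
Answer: Rational(3, 20950841) ≈ 1.4319e-7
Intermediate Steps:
b = Rational(-3, 7889656) (b = Mul(3, Pow(Add(-3, -7889653), -1)) = Mul(3, Pow(-7889656, -1)) = Mul(3, Rational(-1, 7889656)) = Rational(-3, 7889656) ≈ -3.8024e-7)
Pow(Add(Pow(b, -1), 9613499), -1) = Pow(Add(Pow(Rational(-3, 7889656), -1), 9613499), -1) = Pow(Add(Rational(-7889656, 3), 9613499), -1) = Pow(Rational(20950841, 3), -1) = Rational(3, 20950841)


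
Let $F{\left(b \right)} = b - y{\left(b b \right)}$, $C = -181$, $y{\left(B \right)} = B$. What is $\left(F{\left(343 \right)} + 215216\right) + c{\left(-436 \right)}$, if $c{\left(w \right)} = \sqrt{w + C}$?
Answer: $97910 + i \sqrt{617} \approx 97910.0 + 24.839 i$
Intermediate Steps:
$F{\left(b \right)} = b - b^{2}$ ($F{\left(b \right)} = b - b b = b - b^{2}$)
$c{\left(w \right)} = \sqrt{-181 + w}$ ($c{\left(w \right)} = \sqrt{w - 181} = \sqrt{-181 + w}$)
$\left(F{\left(343 \right)} + 215216\right) + c{\left(-436 \right)} = \left(343 \left(1 - 343\right) + 215216\right) + \sqrt{-181 - 436} = \left(343 \left(1 - 343\right) + 215216\right) + \sqrt{-617} = \left(343 \left(-342\right) + 215216\right) + i \sqrt{617} = \left(-117306 + 215216\right) + i \sqrt{617} = 97910 + i \sqrt{617}$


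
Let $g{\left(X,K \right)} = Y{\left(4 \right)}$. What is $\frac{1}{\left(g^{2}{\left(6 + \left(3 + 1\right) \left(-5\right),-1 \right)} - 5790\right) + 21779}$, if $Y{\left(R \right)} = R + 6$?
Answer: $\frac{1}{16089} \approx 6.2154 \cdot 10^{-5}$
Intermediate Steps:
$Y{\left(R \right)} = 6 + R$
$g{\left(X,K \right)} = 10$ ($g{\left(X,K \right)} = 6 + 4 = 10$)
$\frac{1}{\left(g^{2}{\left(6 + \left(3 + 1\right) \left(-5\right),-1 \right)} - 5790\right) + 21779} = \frac{1}{\left(10^{2} - 5790\right) + 21779} = \frac{1}{\left(100 - 5790\right) + 21779} = \frac{1}{-5690 + 21779} = \frac{1}{16089}$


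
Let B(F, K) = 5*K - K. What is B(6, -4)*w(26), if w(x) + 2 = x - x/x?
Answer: -368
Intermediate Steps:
w(x) = -3 + x (w(x) = -2 + (x - x/x) = -2 + (x - 1*1) = -2 + (x - 1) = -2 + (-1 + x) = -3 + x)
B(F, K) = 4*K
B(6, -4)*w(26) = (4*(-4))*(-3 + 26) = -16*23 = -368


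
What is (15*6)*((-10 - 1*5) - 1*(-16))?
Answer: 90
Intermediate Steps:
(15*6)*((-10 - 1*5) - 1*(-16)) = 90*((-10 - 5) + 16) = 90*(-15 + 16) = 90*1 = 90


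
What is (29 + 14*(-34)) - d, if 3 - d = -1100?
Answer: -1550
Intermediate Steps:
d = 1103 (d = 3 - 1*(-1100) = 3 + 1100 = 1103)
(29 + 14*(-34)) - d = (29 + 14*(-34)) - 1*1103 = (29 - 476) - 1103 = -447 - 1103 = -1550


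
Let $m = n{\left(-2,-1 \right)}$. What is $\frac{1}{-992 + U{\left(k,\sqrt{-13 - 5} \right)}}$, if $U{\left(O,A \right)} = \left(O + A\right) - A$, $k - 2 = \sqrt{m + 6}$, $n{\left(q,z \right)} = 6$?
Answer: $- \frac{165}{163348} - \frac{\sqrt{3}}{490044} \approx -0.0010136$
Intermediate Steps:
$m = 6$
$k = 2 + 2 \sqrt{3}$ ($k = 2 + \sqrt{6 + 6} = 2 + \sqrt{12} = 2 + 2 \sqrt{3} \approx 5.4641$)
$U{\left(O,A \right)} = O$ ($U{\left(O,A \right)} = \left(A + O\right) - A = O$)
$\frac{1}{-992 + U{\left(k,\sqrt{-13 - 5} \right)}} = \frac{1}{-992 + \left(2 + 2 \sqrt{3}\right)} = \frac{1}{-990 + 2 \sqrt{3}}$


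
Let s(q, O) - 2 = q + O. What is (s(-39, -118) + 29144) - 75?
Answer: 28914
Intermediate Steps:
s(q, O) = 2 + O + q (s(q, O) = 2 + (q + O) = 2 + (O + q) = 2 + O + q)
(s(-39, -118) + 29144) - 75 = ((2 - 118 - 39) + 29144) - 75 = (-155 + 29144) - 75 = 28989 - 75 = 28914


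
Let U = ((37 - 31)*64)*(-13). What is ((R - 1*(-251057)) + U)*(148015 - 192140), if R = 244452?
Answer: -21644062625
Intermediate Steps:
U = -4992 (U = (6*64)*(-13) = 384*(-13) = -4992)
((R - 1*(-251057)) + U)*(148015 - 192140) = ((244452 - 1*(-251057)) - 4992)*(148015 - 192140) = ((244452 + 251057) - 4992)*(-44125) = (495509 - 4992)*(-44125) = 490517*(-44125) = -21644062625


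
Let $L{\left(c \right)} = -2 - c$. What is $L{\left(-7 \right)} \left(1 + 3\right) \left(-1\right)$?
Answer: $-20$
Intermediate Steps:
$L{\left(-7 \right)} \left(1 + 3\right) \left(-1\right) = \left(-2 - -7\right) \left(1 + 3\right) \left(-1\right) = \left(-2 + 7\right) 4 \left(-1\right) = 5 \left(-4\right) = -20$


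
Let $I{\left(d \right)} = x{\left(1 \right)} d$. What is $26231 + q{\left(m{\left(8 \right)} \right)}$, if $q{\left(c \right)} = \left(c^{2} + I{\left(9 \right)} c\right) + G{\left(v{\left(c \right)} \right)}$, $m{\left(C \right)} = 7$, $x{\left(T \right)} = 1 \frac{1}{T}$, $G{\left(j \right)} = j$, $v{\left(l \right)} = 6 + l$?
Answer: $26356$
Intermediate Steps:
$x{\left(T \right)} = \frac{1}{T}$
$I{\left(d \right)} = d$ ($I{\left(d \right)} = \frac{d}{1} = 1 d = d$)
$q{\left(c \right)} = 6 + c^{2} + 10 c$ ($q{\left(c \right)} = \left(c^{2} + 9 c\right) + \left(6 + c\right) = 6 + c^{2} + 10 c$)
$26231 + q{\left(m{\left(8 \right)} \right)} = 26231 + \left(6 + 7^{2} + 10 \cdot 7\right) = 26231 + \left(6 + 49 + 70\right) = 26231 + 125 = 26356$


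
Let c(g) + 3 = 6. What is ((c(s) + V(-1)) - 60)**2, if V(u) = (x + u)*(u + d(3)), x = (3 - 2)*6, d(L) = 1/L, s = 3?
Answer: 32761/9 ≈ 3640.1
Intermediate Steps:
d(L) = 1/L
x = 6 (x = 1*6 = 6)
c(g) = 3 (c(g) = -3 + 6 = 3)
V(u) = (6 + u)*(1/3 + u) (V(u) = (6 + u)*(u + 1/3) = (6 + u)*(1/3 + u))
((c(s) + V(-1)) - 60)**2 = ((3 + (2 + (-1)**2 + (19/3)*(-1))) - 60)**2 = ((3 + (2 + 1 - 19/3)) - 60)**2 = ((3 - 10/3) - 60)**2 = (-1/3 - 60)**2 = (-181/3)**2 = 32761/9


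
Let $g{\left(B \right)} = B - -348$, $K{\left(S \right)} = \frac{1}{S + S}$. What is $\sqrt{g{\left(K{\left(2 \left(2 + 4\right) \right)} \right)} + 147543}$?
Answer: $\frac{\sqrt{21296310}}{12} \approx 384.57$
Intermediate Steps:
$K{\left(S \right)} = \frac{1}{2 S}$
$g{\left(B \right)} = 348 + B$ ($g{\left(B \right)} = B + 348 = 348 + B$)
$\sqrt{g{\left(K{\left(2 \left(2 + 4\right) \right)} \right)} + 147543} = \sqrt{\left(348 + \frac{1}{2 \cdot 2 \left(2 + 4\right)}\right) + 147543} = \sqrt{\left(348 + \frac{1}{2 \cdot 2 \cdot 6}\right) + 147543} = \sqrt{\left(348 + \frac{1}{2 \cdot 12}\right) + 147543} = \sqrt{\left(348 + \frac{1}{2} \cdot \frac{1}{12}\right) + 147543} = \sqrt{\left(348 + \frac{1}{24}\right) + 147543} = \sqrt{\frac{8353}{24} + 147543} = \sqrt{\frac{3549385}{24}} = \frac{\sqrt{21296310}}{12}$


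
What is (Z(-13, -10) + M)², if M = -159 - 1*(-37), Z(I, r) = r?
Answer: 17424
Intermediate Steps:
M = -122 (M = -159 + 37 = -122)
(Z(-13, -10) + M)² = (-10 - 122)² = (-132)² = 17424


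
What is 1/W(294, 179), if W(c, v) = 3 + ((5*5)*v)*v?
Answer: 1/801028 ≈ 1.2484e-6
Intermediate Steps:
W(c, v) = 3 + 25*v**2 (W(c, v) = 3 + (25*v)*v = 3 + 25*v**2)
1/W(294, 179) = 1/(3 + 25*179**2) = 1/(3 + 25*32041) = 1/(3 + 801025) = 1/801028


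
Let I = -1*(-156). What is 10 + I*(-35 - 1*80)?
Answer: -17930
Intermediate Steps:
I = 156
10 + I*(-35 - 1*80) = 10 + 156*(-35 - 1*80) = 10 + 156*(-35 - 80) = 10 + 156*(-115) = 10 - 17940 = -17930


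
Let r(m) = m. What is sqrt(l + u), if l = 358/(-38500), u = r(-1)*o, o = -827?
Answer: sqrt(12258069670)/3850 ≈ 28.757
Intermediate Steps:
u = 827 (u = -1*(-827) = 827)
l = -179/19250 (l = 358*(-1/38500) = -179/19250 ≈ -0.0092987)
sqrt(l + u) = sqrt(-179/19250 + 827) = sqrt(15919571/19250) = sqrt(12258069670)/3850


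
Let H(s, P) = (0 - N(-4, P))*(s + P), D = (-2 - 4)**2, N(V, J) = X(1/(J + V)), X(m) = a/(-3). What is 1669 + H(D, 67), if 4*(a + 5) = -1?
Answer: 5955/4 ≈ 1488.8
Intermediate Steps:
a = -21/4 (a = -5 + (1/4)*(-1) = -5 - 1/4 = -21/4 ≈ -5.2500)
X(m) = 7/4 (X(m) = -21/4/(-3) = -21/4*(-1/3) = 7/4)
N(V, J) = 7/4
D = 36 (D = (-6)**2 = 36)
H(s, P) = -7*P/4 - 7*s/4 (H(s, P) = (0 - 1*7/4)*(s + P) = (0 - 7/4)*(P + s) = -7*(P + s)/4 = -7*P/4 - 7*s/4)
1669 + H(D, 67) = 1669 + (-7/4*67 - 7/4*36) = 1669 + (-469/4 - 63) = 1669 - 721/4 = 5955/4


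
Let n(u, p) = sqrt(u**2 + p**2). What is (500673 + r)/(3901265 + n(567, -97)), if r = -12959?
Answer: 1902701558210/15219868269327 - 487714*sqrt(330898)/15219868269327 ≈ 0.12500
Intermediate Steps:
n(u, p) = sqrt(p**2 + u**2)
(500673 + r)/(3901265 + n(567, -97)) = (500673 - 12959)/(3901265 + sqrt((-97)**2 + 567**2)) = 487714/(3901265 + sqrt(9409 + 321489)) = 487714/(3901265 + sqrt(330898))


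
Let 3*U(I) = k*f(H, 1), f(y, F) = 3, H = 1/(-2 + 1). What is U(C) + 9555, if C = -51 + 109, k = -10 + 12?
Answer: 9557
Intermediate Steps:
H = -1 (H = 1/(-1) = -1)
k = 2
C = 58
U(I) = 2 (U(I) = (2*3)/3 = (⅓)*6 = 2)
U(C) + 9555 = 2 + 9555 = 9557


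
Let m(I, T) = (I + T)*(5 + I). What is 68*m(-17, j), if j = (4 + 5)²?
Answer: -52224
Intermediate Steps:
j = 81 (j = 9² = 81)
m(I, T) = (5 + I)*(I + T)
68*m(-17, j) = 68*((-17)² + 5*(-17) + 5*81 - 17*81) = 68*(289 - 85 + 405 - 1377) = 68*(-768) = -52224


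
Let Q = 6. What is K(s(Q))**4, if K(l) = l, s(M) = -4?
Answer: 256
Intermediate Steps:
K(s(Q))**4 = (-4)**4 = 256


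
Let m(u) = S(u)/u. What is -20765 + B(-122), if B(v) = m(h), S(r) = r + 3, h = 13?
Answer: -269929/13 ≈ -20764.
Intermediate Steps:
S(r) = 3 + r
m(u) = (3 + u)/u
B(v) = 16/13 (B(v) = (3 + 13)/13 = (1/13)*16 = 16/13)
-20765 + B(-122) = -20765 + 16/13 = -269929/13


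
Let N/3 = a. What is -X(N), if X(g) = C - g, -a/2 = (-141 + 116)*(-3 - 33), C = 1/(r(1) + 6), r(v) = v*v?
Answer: -37801/7 ≈ -5400.1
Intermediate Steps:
r(v) = v²
C = ⅐ (C = 1/(1² + 6) = 1/(1 + 6) = 1/7 = ⅐ ≈ 0.14286)
a = -1800 (a = -2*(-141 + 116)*(-3 - 33) = -(-50)*(-36) = -2*900 = -1800)
N = -5400 (N = 3*(-1800) = -5400)
X(g) = ⅐ - g
-X(N) = -(⅐ - 1*(-5400)) = -(⅐ + 5400) = -1*37801/7 = -37801/7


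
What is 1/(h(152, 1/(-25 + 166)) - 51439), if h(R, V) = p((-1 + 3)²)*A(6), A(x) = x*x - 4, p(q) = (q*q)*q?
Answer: -1/49391 ≈ -2.0247e-5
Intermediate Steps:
p(q) = q³ (p(q) = q²*q = q³)
A(x) = -4 + x² (A(x) = x² - 4 = -4 + x²)
h(R, V) = 2048 (h(R, V) = ((-1 + 3)²)³*(-4 + 6²) = (2²)³*(-4 + 36) = 4³*32 = 64*32 = 2048)
1/(h(152, 1/(-25 + 166)) - 51439) = 1/(2048 - 51439) = 1/(-49391) = -1/49391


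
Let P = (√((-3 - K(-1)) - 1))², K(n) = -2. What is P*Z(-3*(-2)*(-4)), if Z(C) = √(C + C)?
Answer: -8*I*√3 ≈ -13.856*I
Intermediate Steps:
Z(C) = √2*√C (Z(C) = √(2*C) = √2*√C)
P = -2 (P = (√((-3 - 1*(-2)) - 1))² = (√((-3 + 2) - 1))² = (√(-1 - 1))² = (√(-2))² = (I*√2)² = -2)
P*Z(-3*(-2)*(-4)) = -2*√2*√(-3*(-2)*(-4)) = -2*√2*√(6*(-4)) = -2*√2*√(-24) = -2*√2*2*I*√6 = -8*I*√3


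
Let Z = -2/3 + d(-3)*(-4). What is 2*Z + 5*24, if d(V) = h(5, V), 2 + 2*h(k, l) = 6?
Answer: 308/3 ≈ 102.67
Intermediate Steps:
h(k, l) = 2 (h(k, l) = -1 + (½)*6 = -1 + 3 = 2)
d(V) = 2
Z = -26/3 (Z = -2/3 + 2*(-4) = -2*⅓ - 8 = -⅔ - 8 = -26/3 ≈ -8.6667)
2*Z + 5*24 = 2*(-26/3) + 5*24 = -52/3 + 120 = 308/3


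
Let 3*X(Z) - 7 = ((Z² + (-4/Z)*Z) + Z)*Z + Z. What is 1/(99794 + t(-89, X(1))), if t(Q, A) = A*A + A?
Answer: 1/99800 ≈ 1.0020e-5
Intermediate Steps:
X(Z) = 7/3 + Z/3 + Z*(-4 + Z + Z²)/3 (X(Z) = 7/3 + (((Z² + (-4/Z)*Z) + Z)*Z + Z)/3 = 7/3 + (((Z² - 4) + Z)*Z + Z)/3 = 7/3 + (((-4 + Z²) + Z)*Z + Z)/3 = 7/3 + ((-4 + Z + Z²)*Z + Z)/3 = 7/3 + (Z*(-4 + Z + Z²) + Z)/3 = 7/3 + (Z + Z*(-4 + Z + Z²))/3 = 7/3 + (Z/3 + Z*(-4 + Z + Z²)/3) = 7/3 + Z/3 + Z*(-4 + Z + Z²)/3)
t(Q, A) = A + A² (t(Q, A) = A² + A = A + A²)
1/(99794 + t(-89, X(1))) = 1/(99794 + (7/3 - 1*1 + (⅓)*1² + (⅓)*1³)*(1 + (7/3 - 1*1 + (⅓)*1² + (⅓)*1³))) = 1/(99794 + (7/3 - 1 + (⅓)*1 + (⅓)*1)*(1 + (7/3 - 1 + (⅓)*1 + (⅓)*1))) = 1/(99794 + (7/3 - 1 + ⅓ + ⅓)*(1 + (7/3 - 1 + ⅓ + ⅓))) = 1/(99794 + 2*(1 + 2)) = 1/(99794 + 2*3) = 1/(99794 + 6) = 1/99800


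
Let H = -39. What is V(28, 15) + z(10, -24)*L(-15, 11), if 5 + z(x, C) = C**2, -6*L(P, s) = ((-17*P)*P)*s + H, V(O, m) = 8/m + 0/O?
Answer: 60117743/15 ≈ 4.0078e+6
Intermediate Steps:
V(O, m) = 8/m (V(O, m) = 8/m + 0 = 8/m)
L(P, s) = 13/2 + 17*s*P**2/6 (L(P, s) = -(((-17*P)*P)*s - 39)/6 = -((-17*P**2)*s - 39)/6 = -(-17*s*P**2 - 39)/6 = -(-39 - 17*s*P**2)/6 = 13/2 + 17*s*P**2/6)
z(x, C) = -5 + C**2
V(28, 15) + z(10, -24)*L(-15, 11) = 8/15 + (-5 + (-24)**2)*(13/2 + (17/6)*11*(-15)**2) = 8*(1/15) + (-5 + 576)*(13/2 + (17/6)*11*225) = 8/15 + 571*(13/2 + 14025/2) = 8/15 + 571*7019 = 8/15 + 4007849 = 60117743/15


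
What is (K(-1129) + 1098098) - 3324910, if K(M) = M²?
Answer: -952171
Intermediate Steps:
(K(-1129) + 1098098) - 3324910 = ((-1129)² + 1098098) - 3324910 = (1274641 + 1098098) - 3324910 = 2372739 - 3324910 = -952171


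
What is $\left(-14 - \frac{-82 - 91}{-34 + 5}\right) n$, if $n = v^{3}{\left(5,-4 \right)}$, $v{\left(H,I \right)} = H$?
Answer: $- \frac{72375}{29} \approx -2495.7$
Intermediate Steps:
$n = 125$ ($n = 5^{3} = 125$)
$\left(-14 - \frac{-82 - 91}{-34 + 5}\right) n = \left(-14 - \frac{-82 - 91}{-34 + 5}\right) 125 = \left(-14 - - \frac{173}{-29}\right) 125 = \left(-14 - \left(-173\right) \left(- \frac{1}{29}\right)\right) 125 = \left(-14 - \frac{173}{29}\right) 125 = \left(- \frac{579}{29}\right) 125 = - \frac{72375}{29}$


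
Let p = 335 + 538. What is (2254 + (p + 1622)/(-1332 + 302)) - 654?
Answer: 329101/206 ≈ 1597.6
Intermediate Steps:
p = 873
(2254 + (p + 1622)/(-1332 + 302)) - 654 = (2254 + (873 + 1622)/(-1332 + 302)) - 654 = (2254 + 2495/(-1030)) - 654 = (2254 + 2495*(-1/1030)) - 654 = (2254 - 499/206) - 654 = 463825/206 - 654 = 329101/206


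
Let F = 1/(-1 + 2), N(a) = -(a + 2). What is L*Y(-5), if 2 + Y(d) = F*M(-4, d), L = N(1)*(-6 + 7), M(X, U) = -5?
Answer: 21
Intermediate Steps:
N(a) = -2 - a (N(a) = -(2 + a) = -2 - a)
F = 1 (F = 1/1 = 1)
L = -3 (L = (-2 - 1*1)*(-6 + 7) = (-2 - 1)*1 = -3*1 = -3)
Y(d) = -7 (Y(d) = -2 + 1*(-5) = -2 - 5 = -7)
L*Y(-5) = -3*(-7) = 21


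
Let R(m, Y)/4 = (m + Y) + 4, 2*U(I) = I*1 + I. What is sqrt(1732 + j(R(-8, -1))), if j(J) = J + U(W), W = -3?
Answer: sqrt(1709) ≈ 41.340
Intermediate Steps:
U(I) = I (U(I) = (I*1 + I)/2 = (I + I)/2 = (2*I)/2 = I)
R(m, Y) = 16 + 4*Y + 4*m (R(m, Y) = 4*((m + Y) + 4) = 4*((Y + m) + 4) = 4*(4 + Y + m) = 16 + 4*Y + 4*m)
j(J) = -3 + J (j(J) = J - 3 = -3 + J)
sqrt(1732 + j(R(-8, -1))) = sqrt(1732 + (-3 + (16 + 4*(-1) + 4*(-8)))) = sqrt(1732 + (-3 + (16 - 4 - 32))) = sqrt(1732 + (-3 - 20)) = sqrt(1732 - 23) = sqrt(1709)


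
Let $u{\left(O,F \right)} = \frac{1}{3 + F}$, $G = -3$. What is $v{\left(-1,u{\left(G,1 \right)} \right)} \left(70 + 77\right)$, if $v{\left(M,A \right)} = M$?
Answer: $-147$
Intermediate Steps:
$v{\left(-1,u{\left(G,1 \right)} \right)} \left(70 + 77\right) = - (70 + 77) = \left(-1\right) 147 = -147$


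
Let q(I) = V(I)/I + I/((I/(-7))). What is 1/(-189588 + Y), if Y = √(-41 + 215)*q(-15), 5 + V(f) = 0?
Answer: -142191/26957701508 + 5*√174/26957701508 ≈ -5.2722e-6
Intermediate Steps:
V(f) = -5 (V(f) = -5 + 0 = -5)
q(I) = -7 - 5/I (q(I) = -5/I + I/((I/(-7))) = -5/I + I/((I*(-⅐))) = -5/I + I/((-I/7)) = -5/I + I*(-7/I) = -5/I - 7 = -7 - 5/I)
Y = -20*√174/3 (Y = √(-41 + 215)*(-7 - 5/(-15)) = √174*(-7 - 5*(-1/15)) = √174*(-7 + ⅓) = √174*(-20/3) = -20*√174/3 ≈ -87.939)
1/(-189588 + Y) = 1/(-189588 - 20*√174/3)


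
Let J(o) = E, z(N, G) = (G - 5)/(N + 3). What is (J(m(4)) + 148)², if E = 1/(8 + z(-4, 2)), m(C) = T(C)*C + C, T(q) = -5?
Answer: 2653641/121 ≈ 21931.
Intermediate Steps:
z(N, G) = (-5 + G)/(3 + N)
m(C) = -4*C (m(C) = -5*C + C = -4*C)
E = 1/11 (E = 1/(8 + (-5 + 2)/(3 - 4)) = 1/(8 - 3/(-1)) = 1/(8 - 1*(-3)) = 1/(8 + 3) = 1/11 ≈ 0.090909)
J(o) = 1/11
(J(m(4)) + 148)² = (1/11 + 148)² = (1629/11)² = 2653641/121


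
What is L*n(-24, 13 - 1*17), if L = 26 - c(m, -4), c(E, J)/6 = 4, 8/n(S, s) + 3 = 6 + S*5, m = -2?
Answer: -16/117 ≈ -0.13675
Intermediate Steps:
n(S, s) = 8/(3 + 5*S) (n(S, s) = 8/(-3 + (6 + S*5)) = 8/(-3 + (6 + 5*S)) = 8/(3 + 5*S))
c(E, J) = 24 (c(E, J) = 6*4 = 24)
L = 2 (L = 26 - 1*24 = 26 - 24 = 2)
L*n(-24, 13 - 1*17) = 2*(8/(3 + 5*(-24))) = 2*(8/(3 - 120)) = 2*(8/(-117)) = 2*(8*(-1/117)) = 2*(-8/117) = -16/117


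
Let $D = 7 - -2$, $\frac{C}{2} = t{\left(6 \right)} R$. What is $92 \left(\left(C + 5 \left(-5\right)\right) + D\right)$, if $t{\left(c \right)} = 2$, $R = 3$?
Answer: $-368$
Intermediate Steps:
$C = 12$ ($C = 2 \cdot 2 \cdot 3 = 2 \cdot 6 = 12$)
$D = 9$ ($D = 7 + 2 = 9$)
$92 \left(\left(C + 5 \left(-5\right)\right) + D\right) = 92 \left(\left(12 + 5 \left(-5\right)\right) + 9\right) = 92 \left(\left(12 - 25\right) + 9\right) = 92 \left(-13 + 9\right) = 92 \left(-4\right) = -368$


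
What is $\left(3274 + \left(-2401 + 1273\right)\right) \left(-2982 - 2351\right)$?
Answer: $-11444618$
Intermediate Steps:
$\left(3274 + \left(-2401 + 1273\right)\right) \left(-2982 - 2351\right) = \left(3274 - 1128\right) \left(-5333\right) = 2146 \left(-5333\right) = -11444618$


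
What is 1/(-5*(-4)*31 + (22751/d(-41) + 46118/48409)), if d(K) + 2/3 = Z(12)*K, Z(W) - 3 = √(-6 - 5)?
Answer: 383115879574360417/211966278785878405837 - 19673384472317439*I*√11/211966278785878405837 ≈ 0.0018074 - 0.00030783*I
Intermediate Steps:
Z(W) = 3 + I*√11 (Z(W) = 3 + √(-6 - 5) = 3 + √(-11) = 3 + I*√11)
d(K) = -⅔ + K*(3 + I*√11) (d(K) = -⅔ + (3 + I*√11)*K = -⅔ + K*(3 + I*√11))
1/(-5*(-4)*31 + (22751/d(-41) + 46118/48409)) = 1/(-5*(-4)*31 + (22751/(-⅔ - 41*(3 + I*√11)) + 46118/48409)) = 1/(20*31 + (22751/(-⅔ + (-123 - 41*I*√11)) + 46118*(1/48409))) = 1/(620 + (22751/(-371/3 - 41*I*√11) + 46118/48409)) = 1/(620 + (46118/48409 + 22751/(-371/3 - 41*I*√11))) = 1/(30059698/48409 + 22751/(-371/3 - 41*I*√11))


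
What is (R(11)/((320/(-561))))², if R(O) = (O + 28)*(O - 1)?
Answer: 478690641/1024 ≈ 4.6747e+5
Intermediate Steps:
R(O) = (-1 + O)*(28 + O) (R(O) = (28 + O)*(-1 + O) = (-1 + O)*(28 + O))
(R(11)/((320/(-561))))² = ((-28 + 11² + 27*11)/((320/(-561))))² = ((-28 + 121 + 297)/((320*(-1/561))))² = (390/(-320/561))² = (390*(-561/320))² = (-21879/32)² = 478690641/1024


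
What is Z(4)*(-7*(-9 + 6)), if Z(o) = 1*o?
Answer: 84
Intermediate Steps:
Z(o) = o
Z(4)*(-7*(-9 + 6)) = 4*(-7*(-9 + 6)) = 4*(-7*(-3)) = 4*21 = 84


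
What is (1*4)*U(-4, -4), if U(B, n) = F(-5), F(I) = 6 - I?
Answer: 44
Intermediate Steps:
U(B, n) = 11 (U(B, n) = 6 - 1*(-5) = 6 + 5 = 11)
(1*4)*U(-4, -4) = (1*4)*11 = 4*11 = 44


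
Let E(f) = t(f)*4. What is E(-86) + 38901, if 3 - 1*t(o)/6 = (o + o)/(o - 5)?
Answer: 3542415/91 ≈ 38928.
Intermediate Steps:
t(o) = 18 - 12*o/(-5 + o) (t(o) = 18 - 6*(o + o)/(o - 5) = 18 - 6*2*o/(-5 + o) = 18 - 12*o/(-5 + o))
E(f) = 24*(-15 + f)/(-5 + f) (E(f) = (6*(-15 + f)/(-5 + f))*4 = 24*(-15 + f)/(-5 + f))
E(-86) + 38901 = 24*(-15 - 86)/(-5 - 86) + 38901 = 24*(-101)/(-91) + 38901 = 24*(-1/91)*(-101) + 38901 = 2424/91 + 38901 = 3542415/91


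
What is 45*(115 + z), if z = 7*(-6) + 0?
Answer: 3285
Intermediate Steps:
z = -42 (z = -42 + 0 = -42)
45*(115 + z) = 45*(115 - 42) = 45*73 = 3285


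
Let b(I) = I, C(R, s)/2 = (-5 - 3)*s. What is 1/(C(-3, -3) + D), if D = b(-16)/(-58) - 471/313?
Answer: 9077/424541 ≈ 0.021381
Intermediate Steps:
C(R, s) = -16*s (C(R, s) = 2*((-5 - 3)*s) = 2*(-8*s) = -16*s)
D = -11155/9077 (D = -16/(-58) - 471/313 = -16*(-1/58) - 471*1/313 = 8/29 - 471/313 = -11155/9077 ≈ -1.2289)
1/(C(-3, -3) + D) = 1/(-16*(-3) - 11155/9077) = 1/(48 - 11155/9077) = 1/(424541/9077) = 9077/424541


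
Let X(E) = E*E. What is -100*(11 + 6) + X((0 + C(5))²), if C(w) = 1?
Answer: -1699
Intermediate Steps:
X(E) = E²
-100*(11 + 6) + X((0 + C(5))²) = -100*(11 + 6) + ((0 + 1)²)² = -100*17 + (1²)² = -1700 + 1² = -1700 + 1 = -1699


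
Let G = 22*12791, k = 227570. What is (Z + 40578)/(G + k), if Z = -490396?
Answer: -224909/254486 ≈ -0.88378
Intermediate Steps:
G = 281402
(Z + 40578)/(G + k) = (-490396 + 40578)/(281402 + 227570) = -449818/508972 = -449818*1/508972 = -224909/254486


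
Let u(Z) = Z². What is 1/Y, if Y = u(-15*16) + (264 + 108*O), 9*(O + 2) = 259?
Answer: 1/60756 ≈ 1.6459e-5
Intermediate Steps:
O = 241/9 (O = -2 + (⅑)*259 = -2 + 259/9 = 241/9 ≈ 26.778)
Y = 60756 (Y = (-15*16)² + (264 + 108*(241/9)) = (-240)² + (264 + 2892) = 57600 + 3156 = 60756)
1/Y = 1/60756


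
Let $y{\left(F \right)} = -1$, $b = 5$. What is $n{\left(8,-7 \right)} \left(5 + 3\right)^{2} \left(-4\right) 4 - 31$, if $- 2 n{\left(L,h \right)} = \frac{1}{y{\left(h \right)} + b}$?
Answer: $97$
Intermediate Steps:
$n{\left(L,h \right)} = - \frac{1}{8}$ ($n{\left(L,h \right)} = - \frac{1}{2 \left(-1 + 5\right)} = - \frac{1}{2 \cdot 4} = \left(- \frac{1}{2}\right) \frac{1}{4} = - \frac{1}{8}$)
$n{\left(8,-7 \right)} \left(5 + 3\right)^{2} \left(-4\right) 4 - 31 = - \frac{\left(5 + 3\right)^{2} \left(-4\right) 4}{8} - 31 = - \frac{8^{2} \left(-4\right) 4}{8} - 31 = - \frac{64 \left(-4\right) 4}{8} - 31 = - \frac{\left(-256\right) 4}{8} - 31 = \left(- \frac{1}{8}\right) \left(-1024\right) - 31 = 128 - 31 = 97$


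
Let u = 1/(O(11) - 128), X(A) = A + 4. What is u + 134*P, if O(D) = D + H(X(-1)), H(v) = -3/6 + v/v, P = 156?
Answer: 4870630/233 ≈ 20904.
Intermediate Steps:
X(A) = 4 + A
H(v) = ½ (H(v) = -3*⅙ + 1 = -½ + 1 = ½)
O(D) = ½ + D (O(D) = D + ½ = ½ + D)
u = -2/233 (u = 1/((½ + 11) - 128) = 1/(23/2 - 128) = 1/(-233/2) = -2/233 ≈ -0.0085837)
u + 134*P = -2/233 + 134*156 = -2/233 + 20904 = 4870630/233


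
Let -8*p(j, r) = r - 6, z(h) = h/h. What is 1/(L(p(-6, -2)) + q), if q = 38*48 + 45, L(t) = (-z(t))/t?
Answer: 1/1868 ≈ 0.00053533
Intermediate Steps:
z(h) = 1
p(j, r) = ¾ - r/8 (p(j, r) = -(r - 6)/8 = -(-6 + r)/8 = ¾ - r/8)
L(t) = -1/t (L(t) = (-1*1)/t = -1/t)
q = 1869 (q = 1824 + 45 = 1869)
1/(L(p(-6, -2)) + q) = 1/(-1/(¾ - ⅛*(-2)) + 1869) = 1/(-1/(¾ + ¼) + 1869) = 1/(-1/1 + 1869) = 1/(-1*1 + 1869) = 1/(-1 + 1869) = 1/1868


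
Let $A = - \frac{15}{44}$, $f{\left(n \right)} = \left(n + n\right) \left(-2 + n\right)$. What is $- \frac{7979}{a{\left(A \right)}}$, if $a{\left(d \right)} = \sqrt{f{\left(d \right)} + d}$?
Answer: $- \frac{175538 \sqrt{30}}{135} \approx -7121.9$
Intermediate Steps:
$f{\left(n \right)} = 2 n \left(-2 + n\right)$
$A = - \frac{15}{44}$ ($A = \left(-15\right) \frac{1}{44} = - \frac{15}{44} \approx -0.34091$)
$a{\left(d \right)} = \sqrt{d + 2 d \left(-2 + d\right)}$ ($a{\left(d \right)} = \sqrt{2 d \left(-2 + d\right) + d} = \sqrt{d + 2 d \left(-2 + d\right)}$)
$- \frac{7979}{a{\left(A \right)}} = - \frac{7979}{\sqrt{- \frac{15 \left(-3 + 2 \left(- \frac{15}{44}\right)\right)}{44}}} = - \frac{7979}{\sqrt{- \frac{15 \left(-3 - \frac{15}{22}\right)}{44}}} = - \frac{7979}{\sqrt{\left(- \frac{15}{44}\right) \left(- \frac{81}{22}\right)}} = - \frac{7979}{\sqrt{\frac{1215}{968}}} = - \frac{7979}{\frac{9}{44} \sqrt{30}} = - 7979 \frac{22 \sqrt{30}}{135} = - \frac{175538 \sqrt{30}}{135}$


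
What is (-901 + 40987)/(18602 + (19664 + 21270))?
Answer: 20043/29768 ≈ 0.67331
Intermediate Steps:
(-901 + 40987)/(18602 + (19664 + 21270)) = 40086/(18602 + 40934) = 40086/59536 = 40086*(1/59536) = 20043/29768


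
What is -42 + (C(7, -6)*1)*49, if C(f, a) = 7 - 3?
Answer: 154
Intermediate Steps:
C(f, a) = 4
-42 + (C(7, -6)*1)*49 = -42 + (4*1)*49 = -42 + 4*49 = -42 + 196 = 154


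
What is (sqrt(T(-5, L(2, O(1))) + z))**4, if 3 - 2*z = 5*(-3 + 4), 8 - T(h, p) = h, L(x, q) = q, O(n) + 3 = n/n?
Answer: 144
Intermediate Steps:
O(n) = -2 (O(n) = -3 + n/n = -3 + 1 = -2)
T(h, p) = 8 - h
z = -1 (z = 3/2 - 5*(-3 + 4)/2 = 3/2 - 5/2 = -1)
(sqrt(T(-5, L(2, O(1))) + z))**4 = (sqrt((8 - 1*(-5)) - 1))**4 = (sqrt((8 + 5) - 1))**4 = (sqrt(13 - 1))**4 = (sqrt(12))**4 = (2*sqrt(3))**4 = 144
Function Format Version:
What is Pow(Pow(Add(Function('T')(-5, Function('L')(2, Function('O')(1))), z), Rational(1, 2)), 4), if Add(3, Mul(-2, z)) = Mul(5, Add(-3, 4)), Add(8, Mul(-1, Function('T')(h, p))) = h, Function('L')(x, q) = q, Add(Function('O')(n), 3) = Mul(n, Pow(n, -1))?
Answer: 144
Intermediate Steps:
Function('O')(n) = -2 (Function('O')(n) = Add(-3, Mul(n, Pow(n, -1))) = Add(-3, 1) = -2)
Function('T')(h, p) = Add(8, Mul(-1, h))
z = -1 (z = Add(Rational(3, 2), Mul(Rational(-1, 2), Mul(5, Add(-3, 4)))) = Add(Rational(3, 2), Mul(Rational(-1, 2), Mul(5, 1))) = Add(Rational(3, 2), Mul(Rational(-1, 2), 5)) = Add(Rational(3, 2), Rational(-5, 2)) = -1)
Pow(Pow(Add(Function('T')(-5, Function('L')(2, Function('O')(1))), z), Rational(1, 2)), 4) = Pow(Pow(Add(Add(8, Mul(-1, -5)), -1), Rational(1, 2)), 4) = Pow(Pow(Add(Add(8, 5), -1), Rational(1, 2)), 4) = Pow(Pow(Add(13, -1), Rational(1, 2)), 4) = Pow(Pow(12, Rational(1, 2)), 4) = Pow(Mul(2, Pow(3, Rational(1, 2))), 4) = 144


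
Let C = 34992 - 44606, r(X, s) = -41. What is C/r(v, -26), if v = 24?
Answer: 9614/41 ≈ 234.49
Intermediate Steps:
C = -9614
C/r(v, -26) = -9614/(-41) = -9614*(-1/41) = 9614/41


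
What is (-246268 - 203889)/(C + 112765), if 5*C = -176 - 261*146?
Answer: -2250785/525543 ≈ -4.2828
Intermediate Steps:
C = -38282/5 (C = (-176 - 261*146)/5 = (-176 - 38106)/5 = (⅕)*(-38282) = -38282/5 ≈ -7656.4)
(-246268 - 203889)/(C + 112765) = (-246268 - 203889)/(-38282/5 + 112765) = -450157/525543/5 = -450157*5/525543 = -2250785/525543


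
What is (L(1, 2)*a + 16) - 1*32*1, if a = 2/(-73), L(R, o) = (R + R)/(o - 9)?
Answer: -8172/511 ≈ -15.992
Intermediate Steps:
L(R, o) = 2*R/(-9 + o) (L(R, o) = (2*R)/(-9 + o) = 2*R/(-9 + o))
a = -2/73 (a = 2*(-1/73) = -2/73 ≈ -0.027397)
(L(1, 2)*a + 16) - 1*32*1 = ((2*1/(-9 + 2))*(-2/73) + 16) - 1*32*1 = ((2*1/(-7))*(-2/73) + 16) - 32*1 = ((2*1*(-1/7))*(-2/73) + 16) - 32 = (-2/7*(-2/73) + 16) - 32 = (4/511 + 16) - 32 = 8180/511 - 32 = -8172/511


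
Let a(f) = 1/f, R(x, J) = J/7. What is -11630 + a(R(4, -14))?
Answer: -23261/2 ≈ -11631.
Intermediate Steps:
R(x, J) = J/7 (R(x, J) = J*(1/7) = J/7)
-11630 + a(R(4, -14)) = -11630 + 1/((1/7)*(-14)) = -11630 + 1/(-2) = -11630 - 1/2 = -23261/2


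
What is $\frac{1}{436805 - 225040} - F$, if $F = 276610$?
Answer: $- \frac{58576316649}{211765} \approx -2.7661 \cdot 10^{5}$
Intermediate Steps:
$\frac{1}{436805 - 225040} - F = \frac{1}{436805 - 225040} - 276610 = \frac{1}{211765} - 276610 = - \frac{58576316649}{211765}$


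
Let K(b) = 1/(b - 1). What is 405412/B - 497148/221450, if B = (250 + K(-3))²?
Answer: 470150798626/110503660725 ≈ 4.2546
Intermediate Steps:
K(b) = 1/(-1 + b)
B = 998001/16 (B = (250 + 1/(-1 - 3))² = (250 + 1/(-4))² = (250 - ¼)² = (999/4)² = 998001/16 ≈ 62375.)
405412/B - 497148/221450 = 405412/(998001/16) - 497148/221450 = 405412*(16/998001) - 497148*1/221450 = 6486592/998001 - 248574/110725 = 470150798626/110503660725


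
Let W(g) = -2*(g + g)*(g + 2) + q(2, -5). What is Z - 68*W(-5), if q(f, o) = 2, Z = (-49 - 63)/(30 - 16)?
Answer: 3936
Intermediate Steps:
Z = -8 (Z = -112/14 = -112*1/14 = -8)
W(g) = 2 - 4*g*(2 + g) (W(g) = -2*(g + g)*(g + 2) + 2 = -2*2*g*(2 + g) + 2 = -4*g*(2 + g) + 2 = 2 - 4*g*(2 + g))
Z - 68*W(-5) = -8 - 68*(2 - 8*(-5) - 4*(-5)²) = -8 - 68*(2 + 40 - 4*25) = -8 - 68*(2 + 40 - 100) = -8 - 68*(-58) = -8 + 3944 = 3936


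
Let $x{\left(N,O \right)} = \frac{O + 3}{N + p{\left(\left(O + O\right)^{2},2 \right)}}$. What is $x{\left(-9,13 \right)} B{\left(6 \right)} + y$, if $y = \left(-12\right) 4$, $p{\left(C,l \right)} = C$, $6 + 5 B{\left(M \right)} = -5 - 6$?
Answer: $- \frac{160352}{3335} \approx -48.082$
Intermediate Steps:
$B{\left(M \right)} = - \frac{17}{5}$ ($B{\left(M \right)} = - \frac{6}{5} + \frac{-5 - 6}{5} = - \frac{6}{5} + \frac{1}{5} \left(-11\right) = - \frac{6}{5} - \frac{11}{5} = - \frac{17}{5}$)
$x{\left(N,O \right)} = \frac{3 + O}{N + 4 O^{2}}$ ($x{\left(N,O \right)} = \frac{O + 3}{N + \left(O + O\right)^{2}} = \frac{3 + O}{N + \left(2 O\right)^{2}} = \frac{3 + O}{N + 4 O^{2}}$)
$y = -48$
$x{\left(-9,13 \right)} B{\left(6 \right)} + y = \frac{3 + 13}{-9 + 4 \cdot 13^{2}} \left(- \frac{17}{5}\right) - 48 = \frac{1}{-9 + 4 \cdot 169} \cdot 16 \left(- \frac{17}{5}\right) - 48 = \frac{1}{-9 + 676} \cdot 16 \left(- \frac{17}{5}\right) - 48 = \frac{1}{667} \cdot 16 \left(- \frac{17}{5}\right) - 48 = \frac{16}{667} \left(- \frac{17}{5}\right) - 48 = - \frac{272}{3335} - 48 = - \frac{160352}{3335}$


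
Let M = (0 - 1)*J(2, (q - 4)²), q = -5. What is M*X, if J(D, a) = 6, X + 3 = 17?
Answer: -84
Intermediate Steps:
X = 14 (X = -3 + 17 = 14)
M = -6 (M = (0 - 1)*6 = -1*6 = -6)
M*X = -6*14 = -84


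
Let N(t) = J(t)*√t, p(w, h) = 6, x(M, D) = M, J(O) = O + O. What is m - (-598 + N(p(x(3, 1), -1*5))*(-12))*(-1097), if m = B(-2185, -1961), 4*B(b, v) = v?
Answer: -2625985/4 - 157968*√6 ≈ -1.0434e+6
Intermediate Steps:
J(O) = 2*O
N(t) = 2*t^(3/2) (N(t) = (2*t)*√t = 2*t^(3/2))
B(b, v) = v/4
m = -1961/4 (m = (¼)*(-1961) = -1961/4 ≈ -490.25)
m - (-598 + N(p(x(3, 1), -1*5))*(-12))*(-1097) = -1961/4 - (-598 + (2*6^(3/2))*(-12))*(-1097) = -1961/4 - (-598 + (2*(6*√6))*(-12))*(-1097) = -1961/4 - (-598 + (12*√6)*(-12))*(-1097) = -1961/4 - (-598 - 144*√6)*(-1097) = -1961/4 - (656006 + 157968*√6) = -1961/4 + (-656006 - 157968*√6) = -2625985/4 - 157968*√6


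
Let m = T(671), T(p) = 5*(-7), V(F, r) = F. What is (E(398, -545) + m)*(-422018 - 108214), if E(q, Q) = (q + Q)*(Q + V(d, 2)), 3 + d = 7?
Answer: -42149202144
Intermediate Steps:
d = 4 (d = -3 + 7 = 4)
E(q, Q) = (4 + Q)*(Q + q) (E(q, Q) = (q + Q)*(Q + 4) = (Q + q)*(4 + Q) = (4 + Q)*(Q + q))
T(p) = -35
m = -35
(E(398, -545) + m)*(-422018 - 108214) = (((-545)**2 + 4*(-545) + 4*398 - 545*398) - 35)*(-422018 - 108214) = ((297025 - 2180 + 1592 - 216910) - 35)*(-530232) = (79527 - 35)*(-530232) = 79492*(-530232) = -42149202144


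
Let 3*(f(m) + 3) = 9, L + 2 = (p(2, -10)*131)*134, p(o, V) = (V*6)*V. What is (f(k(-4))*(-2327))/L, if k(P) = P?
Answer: 0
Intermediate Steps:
p(o, V) = 6*V² (p(o, V) = (6*V)*V = 6*V²)
L = 10532398 (L = -2 + ((6*(-10)²)*131)*134 = -2 + ((6*100)*131)*134 = -2 + (600*131)*134 = -2 + 78600*134 = -2 + 10532400 = 10532398)
f(m) = 0 (f(m) = -3 + (⅓)*9 = -3 + 3 = 0)
(f(k(-4))*(-2327))/L = (0*(-2327))/10532398 = 0*(1/10532398) = 0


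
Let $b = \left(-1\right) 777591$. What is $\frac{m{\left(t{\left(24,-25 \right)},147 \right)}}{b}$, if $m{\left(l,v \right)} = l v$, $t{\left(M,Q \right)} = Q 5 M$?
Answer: $\frac{49000}{86399} \approx 0.56714$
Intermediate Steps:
$t{\left(M,Q \right)} = 5 M Q$ ($t{\left(M,Q \right)} = 5 Q M = 5 M Q$)
$b = -777591$
$\frac{m{\left(t{\left(24,-25 \right)},147 \right)}}{b} = \frac{5 \cdot 24 \left(-25\right) 147}{-777591} = \left(-3000\right) 147 \left(- \frac{1}{777591}\right) = \left(-441000\right) \left(- \frac{1}{777591}\right) = \frac{49000}{86399}$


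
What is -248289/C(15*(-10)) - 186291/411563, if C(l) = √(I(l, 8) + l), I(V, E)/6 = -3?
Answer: -186291/411563 + 82763*I*√42/28 ≈ -0.45264 + 19156.0*I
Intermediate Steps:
I(V, E) = -18 (I(V, E) = 6*(-3) = -18)
C(l) = √(-18 + l)
-248289/C(15*(-10)) - 186291/411563 = -248289/√(-18 + 15*(-10)) - 186291/411563 = -248289/√(-18 - 150) - 186291*1/411563 = -248289*(-I*√42/84) - 186291/411563 = -(-82763)*I*√42/28 - 186291/411563 = 82763*I*√42/28 - 186291/411563 = -186291/411563 + 82763*I*√42/28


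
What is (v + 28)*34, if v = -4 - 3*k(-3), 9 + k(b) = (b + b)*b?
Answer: -102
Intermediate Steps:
k(b) = -9 + 2*b² (k(b) = -9 + (b + b)*b = -9 + (2*b)*b = -9 + 2*b²)
v = -31 (v = -4 - 3*(-9 + 2*(-3)²) = -4 - 3*(-9 + 2*9) = -4 - 3*(-9 + 18) = -4 - 3*9 = -4 - 27 = -31)
(v + 28)*34 = (-31 + 28)*34 = -3*34 = -102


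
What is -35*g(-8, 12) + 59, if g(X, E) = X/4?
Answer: 129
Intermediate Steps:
g(X, E) = X/4 (g(X, E) = X*(¼) = X/4)
-35*g(-8, 12) + 59 = -35*(-8)/4 + 59 = -35*(-2) + 59 = 70 + 59 = 129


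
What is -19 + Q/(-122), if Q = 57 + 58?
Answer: -2433/122 ≈ -19.943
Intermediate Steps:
Q = 115
-19 + Q/(-122) = -19 + 115/(-122) = -19 - 1/122*115 = -19 - 115/122 = -2433/122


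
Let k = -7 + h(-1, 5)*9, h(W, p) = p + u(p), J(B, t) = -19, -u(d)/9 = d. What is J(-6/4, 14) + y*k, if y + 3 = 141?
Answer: -50665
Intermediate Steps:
u(d) = -9*d
h(W, p) = -8*p (h(W, p) = p - 9*p = -8*p)
y = 138 (y = -3 + 141 = 138)
k = -367 (k = -7 - 8*5*9 = -7 - 40*9 = -7 - 360 = -367)
J(-6/4, 14) + y*k = -19 + 138*(-367) = -19 - 50646 = -50665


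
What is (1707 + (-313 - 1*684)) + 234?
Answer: 944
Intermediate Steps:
(1707 + (-313 - 1*684)) + 234 = (1707 + (-313 - 684)) + 234 = (1707 - 997) + 234 = 710 + 234 = 944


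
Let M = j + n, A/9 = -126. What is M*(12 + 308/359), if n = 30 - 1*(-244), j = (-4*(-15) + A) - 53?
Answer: -3937448/359 ≈ -10968.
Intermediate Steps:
A = -1134 (A = 9*(-126) = -1134)
j = -1127 (j = (-4*(-15) - 1134) - 53 = (60 - 1134) - 53 = -1074 - 53 = -1127)
n = 274 (n = 30 + 244 = 274)
M = -853 (M = -1127 + 274 = -853)
M*(12 + 308/359) = -853*(12 + 308/359) = -853*4616/359 = -3937448/359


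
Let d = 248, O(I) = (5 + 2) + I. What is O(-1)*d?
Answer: 1488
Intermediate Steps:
O(I) = 7 + I
O(-1)*d = (7 - 1)*248 = 6*248 = 1488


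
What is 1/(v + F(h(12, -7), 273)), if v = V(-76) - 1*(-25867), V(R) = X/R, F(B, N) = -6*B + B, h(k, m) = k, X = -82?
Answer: 38/980707 ≈ 3.8748e-5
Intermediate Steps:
F(B, N) = -5*B
V(R) = -82/R
v = 982987/38 (v = -82/(-76) - 1*(-25867) = -82*(-1/76) + 25867 = 41/38 + 25867 = 982987/38 ≈ 25868.)
1/(v + F(h(12, -7), 273)) = 1/(982987/38 - 5*12) = 1/(982987/38 - 60) = 1/(980707/38) = 38/980707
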